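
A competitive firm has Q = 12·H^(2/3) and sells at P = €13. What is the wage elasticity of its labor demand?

MP_H = (2/3)·12·H^(-1/3), so P·MP_H = w gives 104·H^(-1/3) = w.
Solving, H(w) = (104/w)^(3). This is a constant-elasticity form: H ∝ w^(−3), so ε = −3.

ε = -3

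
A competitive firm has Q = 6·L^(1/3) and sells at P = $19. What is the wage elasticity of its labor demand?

MP_L = (1/3)·6·L^(-2/3), so P·MP_L = w gives 38·L^(-2/3) = w.
Solving, L(w) = (38/w)^(3/2). This is a constant-elasticity form: L ∝ w^(−3/2), so ε = −3/2.

ε = -1.5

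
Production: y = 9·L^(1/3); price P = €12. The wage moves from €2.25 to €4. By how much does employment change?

From P·MP_L = w with MP_L = 3·L^(-2/3), the labor demand is L(w) = (36/w)^(3/2).
At w = 2.25: L = 64. At w = 4: L = 27.
ΔL = 27 − 64 = -37.

ΔL = -37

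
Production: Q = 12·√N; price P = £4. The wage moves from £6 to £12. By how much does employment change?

From P·MP_N = w with MP_N = 6·N^(-1/2), the labor demand is N(w) = (24/w)^(2).
At w = 6: N = 16. At w = 12: N = 4.
ΔN = 4 − 16 = -12.

ΔN = -12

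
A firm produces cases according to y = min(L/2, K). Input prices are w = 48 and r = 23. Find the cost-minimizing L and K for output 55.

L* = 110, K* = 55

With a fixed-proportions technology, the cost-minimizing bundle uses no slack in either input: L/2 = K = y.
So L = 2·55 = 110 and K = 55.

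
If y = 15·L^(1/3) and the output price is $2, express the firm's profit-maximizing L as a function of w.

L(w) = (10/w)^(3/2)

MP_L = (1/3)·15·L^(-2/3) = 5·L^(-2/3).
Setting P·MP_L = w: 10·L^(-2/3) = w.
Solving for L: L^(-2/3) = w/10, so L = (10/w)^(3/2).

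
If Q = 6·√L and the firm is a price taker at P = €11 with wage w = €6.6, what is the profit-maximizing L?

L* = 25

MP_L = (1/2)·6·L^(-1/2) = 3·L^(-1/2).
Profit maximization for a price taker requires P·MP_L = w: 11·3·L^(-1/2) = 6.6.
So L^(-1/2) = 0.2, which gives L = 25.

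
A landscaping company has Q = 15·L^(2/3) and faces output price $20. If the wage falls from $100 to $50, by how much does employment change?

From P·MP_L = w with MP_L = 10·L^(-1/3), the labor demand is L(w) = (200/w)^(3).
At w = 100: L = 8. At w = 50: L = 64.
ΔL = 64 − 8 = 56.

ΔL = 56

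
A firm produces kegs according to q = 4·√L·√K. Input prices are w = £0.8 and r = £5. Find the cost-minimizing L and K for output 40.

L* = 25, K* = 4

Cost minimization requires the marginal rate of technical substitution to equal the input-price ratio: MP_L/MP_K = w/r.
Here MP_L/MP_K = (1/2)·(K/L)/(1/2) = (K/L). Setting this equal to 0.8/5 = 0.16 gives K = 0.16L.
Substituting into q = 40: 4·L^(1/2)·(0.16L)^(1/2) = 40.
Solving, L = 25 and K = 4.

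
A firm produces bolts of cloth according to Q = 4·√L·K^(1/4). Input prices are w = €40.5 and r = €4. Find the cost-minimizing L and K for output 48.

L* = 16, K* = 81

Cost minimization requires the marginal rate of technical substitution to equal the input-price ratio: MP_L/MP_K = w/r.
Here MP_L/MP_K = (1/2)·(K/L)/(1/4) = 2·(K/L). Setting this equal to 40.5/4 = 10.125 gives K = 5.0625L.
Substituting into Q = 48: 4·L^(1/2)·(5.0625L)^(1/4) = 48.
Solving, L = 16 and K = 81.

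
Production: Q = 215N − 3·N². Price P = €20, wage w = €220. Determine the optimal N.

The marginal product of N is MP_N = 215 − 6N.
A price-taking firm hires until the value of the marginal product equals the wage: P·MP_N = w, so 20·(215 − 6N) = 220.
Then 215 − 6N = 11, giving N = 34.

N* = 34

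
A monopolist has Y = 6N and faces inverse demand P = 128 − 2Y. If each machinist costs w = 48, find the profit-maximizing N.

N* = 5

Marginal revenue from the inverse demand is MR = 128 − 4Y.
The marginal product is MP_N = 6.
A monopolist hires until marginal revenue product equals the wage: MR·MP_N = w.
(128 − 24N)·6 = 48, so N = 5.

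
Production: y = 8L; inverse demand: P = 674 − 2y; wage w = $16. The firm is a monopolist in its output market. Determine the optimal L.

Marginal revenue from the inverse demand is MR = 674 − 4y.
The marginal product is MP_L = 8.
A monopolist hires until marginal revenue product equals the wage: MR·MP_L = w.
(674 − 32L)·8 = 16, so L = 21.

L* = 21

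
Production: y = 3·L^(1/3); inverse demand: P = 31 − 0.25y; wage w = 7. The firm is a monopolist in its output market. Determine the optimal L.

L* = 8

Marginal revenue from the inverse demand is MR = 31 − 0.5y.
The marginal product is MP_L = L^(-2/3).
A monopolist hires until marginal revenue product equals the wage: MR·MP_L = w.
At L, y = 3·L^(1/3). Substituting and solving: (31 − 1.5·L^(1/3))·L^(-2/3) = 7 gives L = 8.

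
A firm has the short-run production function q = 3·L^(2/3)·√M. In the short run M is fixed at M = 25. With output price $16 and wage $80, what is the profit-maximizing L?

L* = 8

With M = 25, MP_L = (2/3)·3·L^(-1/3)·25^(1/2) = 10·L^(-1/3).
Profit maximization for a price taker requires P·MP_L = w: 16·10·L^(-1/3) = 80.
So L^(-1/3) = 0.5, which gives L = 8.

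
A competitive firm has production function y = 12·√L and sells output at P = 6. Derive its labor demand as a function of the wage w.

L(w) = 1296/w²

MP_L = (1/2)·12·L^(-1/2) = 6·L^(-1/2).
Setting P·MP_L = w: 36·L^(-1/2) = w.
Solving for L: L^(-1/2) = w/36, so L = (36/w)^(2).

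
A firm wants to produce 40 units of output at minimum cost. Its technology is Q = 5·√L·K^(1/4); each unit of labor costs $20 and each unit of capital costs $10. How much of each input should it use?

L* = 16, K* = 16

Cost minimization requires the marginal rate of technical substitution to equal the input-price ratio: MP_L/MP_K = w/r.
Here MP_L/MP_K = (1/2)·(K/L)/(1/4) = 2·(K/L). Setting this equal to 20/10 = 2 gives K = L.
Substituting into Q = 40: 5·L^(1/2)·(L)^(1/4) = 40.
Solving, L = 16 and K = 16.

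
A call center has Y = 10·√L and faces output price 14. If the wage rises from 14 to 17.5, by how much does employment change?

From P·MP_L = w with MP_L = 5·L^(-1/2), the labor demand is L(w) = (70/w)^(2).
At w = 14: L = 25. At w = 17.5: L = 16.
ΔL = 16 − 25 = -9.

ΔL = -9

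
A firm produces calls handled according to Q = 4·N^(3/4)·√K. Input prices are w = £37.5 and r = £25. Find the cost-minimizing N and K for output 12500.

N* = 625, K* = 625

Cost minimization requires the marginal rate of technical substitution to equal the input-price ratio: MP_N/MP_K = w/r.
Here MP_N/MP_K = (3/4)·(K/N)/(1/2) = 1.5·(K/N). Setting this equal to 37.5/25 = 1.5 gives K = N.
Substituting into Q = 12500: 4·N^(3/4)·(N)^(1/2) = 12500.
Solving, N = 625 and K = 625.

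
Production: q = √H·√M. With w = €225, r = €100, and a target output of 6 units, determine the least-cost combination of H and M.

H* = 4, M* = 9

Cost minimization requires the marginal rate of technical substitution to equal the input-price ratio: MP_H/MP_M = w/r.
Here MP_H/MP_M = (1/2)·(M/H)/(1/2) = (M/H). Setting this equal to 225/100 = 2.25 gives M = 2.25H.
Substituting into q = 6: H^(1/2)·(2.25H)^(1/2) = 6.
Solving, H = 4 and M = 9.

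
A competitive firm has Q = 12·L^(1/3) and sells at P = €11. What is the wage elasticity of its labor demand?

ε = -1.5

MP_L = (1/3)·12·L^(-2/3), so P·MP_L = w gives 44·L^(-2/3) = w.
Solving, L(w) = (44/w)^(3/2). This is a constant-elasticity form: L ∝ w^(−3/2), so ε = −3/2.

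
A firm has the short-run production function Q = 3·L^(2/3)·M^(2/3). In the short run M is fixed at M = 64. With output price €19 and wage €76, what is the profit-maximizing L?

With M = 64, MP_L = (2/3)·3·L^(-1/3)·64^(2/3) = 32·L^(-1/3).
Profit maximization for a price taker requires P·MP_L = w: 19·32·L^(-1/3) = 76.
So L^(-1/3) = 0.125, which gives L = 512.

L* = 512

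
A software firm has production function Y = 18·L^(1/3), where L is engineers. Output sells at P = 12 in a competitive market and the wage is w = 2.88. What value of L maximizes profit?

L* = 125

MP_L = (1/3)·18·L^(-2/3) = 6·L^(-2/3).
Profit maximization for a price taker requires P·MP_L = w: 12·6·L^(-2/3) = 2.88.
So L^(-2/3) = 0.04, which gives L = 125.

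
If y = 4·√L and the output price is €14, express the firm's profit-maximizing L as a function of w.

L(w) = 784/w²

MP_L = (1/2)·4·L^(-1/2) = 2·L^(-1/2).
Setting P·MP_L = w: 28·L^(-1/2) = w.
Solving for L: L^(-1/2) = w/28, so L = (28/w)^(2).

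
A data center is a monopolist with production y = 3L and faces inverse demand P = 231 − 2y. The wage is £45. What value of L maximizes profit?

Marginal revenue from the inverse demand is MR = 231 − 4y.
The marginal product is MP_L = 3.
A monopolist hires until marginal revenue product equals the wage: MR·MP_L = w.
(231 − 12L)·3 = 45, so L = 18.

L* = 18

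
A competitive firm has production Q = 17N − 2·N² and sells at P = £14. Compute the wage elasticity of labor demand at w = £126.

ε = -1.125

From P·MP_N = w with MP_N = 17 − 4N, labor demand is N(w) = (17 − w/14)/4.
dN/dw = −1/(56) = -1/56.
At w = 126, N = 2, so ε = (dN/dw)·(w/N) = (-1/56)·(126/2) = -1.125.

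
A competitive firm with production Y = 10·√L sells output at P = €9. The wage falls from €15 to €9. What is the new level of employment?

L* = 25

From P·MP_L = w with MP_L = 5·L^(-1/2), the labor demand is L(w) = (45/w)^(2).
At w = 15: L = 9. At w = 9: L = 25.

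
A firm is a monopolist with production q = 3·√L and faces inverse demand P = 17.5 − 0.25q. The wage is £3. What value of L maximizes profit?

Marginal revenue from the inverse demand is MR = 17.5 − 0.5q.
The marginal product is MP_L = 1.5·L^(-1/2).
A monopolist hires until marginal revenue product equals the wage: MR·MP_L = w.
At L, q = 3·√L. Substituting and solving: (17.5 − 1.5·√L)·1.5·L^(-1/2) = 3 gives L = 25.

L* = 25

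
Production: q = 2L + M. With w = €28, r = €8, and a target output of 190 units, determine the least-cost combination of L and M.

L* = 0, M* = 190

The inputs are perfect substitutes, so the firm uses whichever has the lower cost per unit of output.
Cost per unit of output via L is 14; via M it is 8. M is cheaper.
Producing q = 190 with M alone: L = 0, M = 190.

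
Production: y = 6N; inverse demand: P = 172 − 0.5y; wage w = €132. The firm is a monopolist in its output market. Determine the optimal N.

Marginal revenue from the inverse demand is MR = 172 − y.
The marginal product is MP_N = 6.
A monopolist hires until marginal revenue product equals the wage: MR·MP_N = w.
(172 − 6N)·6 = 132, so N = 25.

N* = 25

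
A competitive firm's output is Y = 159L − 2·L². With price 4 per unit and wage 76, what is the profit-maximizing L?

The marginal product of L is MP_L = 159 − 4L.
A price-taking firm hires until the value of the marginal product equals the wage: P·MP_L = w, so 4·(159 − 4L) = 76.
Then 159 − 4L = 19, giving L = 35.

L* = 35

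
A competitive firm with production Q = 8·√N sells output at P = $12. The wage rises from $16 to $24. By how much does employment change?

ΔN = -5

From P·MP_N = w with MP_N = 4·N^(-1/2), the labor demand is N(w) = (48/w)^(2).
At w = 16: N = 9. At w = 24: N = 4.
ΔN = 4 − 9 = -5.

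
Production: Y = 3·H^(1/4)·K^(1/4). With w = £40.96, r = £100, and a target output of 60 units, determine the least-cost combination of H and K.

H* = 625, K* = 256

Cost minimization requires the marginal rate of technical substitution to equal the input-price ratio: MP_H/MP_K = w/r.
Here MP_H/MP_K = (1/4)·(K/H)/(1/4) = (K/H). Setting this equal to 40.96/100 = 0.4096 gives K = 0.4096H.
Substituting into Y = 60: 3·H^(1/4)·(0.4096H)^(1/4) = 60.
Solving, H = 625 and K = 256.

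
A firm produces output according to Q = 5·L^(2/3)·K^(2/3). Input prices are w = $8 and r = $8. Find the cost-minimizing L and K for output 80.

L* = 8, K* = 8

Cost minimization requires the marginal rate of technical substitution to equal the input-price ratio: MP_L/MP_K = w/r.
Here MP_L/MP_K = (2/3)·(K/L)/(2/3) = (K/L). Setting this equal to 8/8 = 1 gives K = L.
Substituting into Q = 80: 5·L^(2/3)·(L)^(2/3) = 80.
Solving, L = 8 and K = 8.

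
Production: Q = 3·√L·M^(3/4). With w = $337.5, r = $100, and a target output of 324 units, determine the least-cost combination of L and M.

L* = 16, M* = 81

Cost minimization requires the marginal rate of technical substitution to equal the input-price ratio: MP_L/MP_M = w/r.
Here MP_L/MP_M = (1/2)·(M/L)/(3/4) = (2/3)·(M/L). Setting this equal to 337.5/100 = 3.375 gives M = 5.0625L.
Substituting into Q = 324: 3·L^(1/2)·(5.0625L)^(3/4) = 324.
Solving, L = 16 and M = 81.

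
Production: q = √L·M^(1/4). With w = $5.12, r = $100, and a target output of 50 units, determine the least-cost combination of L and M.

Cost minimization requires the marginal rate of technical substitution to equal the input-price ratio: MP_L/MP_M = w/r.
Here MP_L/MP_M = (1/2)·(M/L)/(1/4) = 2·(M/L). Setting this equal to 5.12/100 = 0.0512 gives M = 0.0256L.
Substituting into q = 50: L^(1/2)·(0.0256L)^(1/4) = 50.
Solving, L = 625 and M = 16.

L* = 625, M* = 16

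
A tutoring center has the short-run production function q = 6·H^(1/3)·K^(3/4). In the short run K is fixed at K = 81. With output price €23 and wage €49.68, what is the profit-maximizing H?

With K = 81, MP_H = (1/3)·6·H^(-2/3)·81^(3/4) = 54·H^(-2/3).
Profit maximization for a price taker requires P·MP_H = w: 23·54·H^(-2/3) = 49.68.
So H^(-2/3) = 0.04, which gives H = 125.

H* = 125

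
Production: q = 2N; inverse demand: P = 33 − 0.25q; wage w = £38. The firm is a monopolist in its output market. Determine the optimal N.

Marginal revenue from the inverse demand is MR = 33 − 0.5q.
The marginal product is MP_N = 2.
A monopolist hires until marginal revenue product equals the wage: MR·MP_N = w.
(33 − N)·2 = 38, so N = 14.

N* = 14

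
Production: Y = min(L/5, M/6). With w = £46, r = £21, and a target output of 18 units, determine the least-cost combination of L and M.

With a fixed-proportions technology, the cost-minimizing bundle uses no slack in either input: L/5 = M/6 = Y.
So L = 5·18 = 90 and M = 6·18 = 108.

L* = 90, M* = 108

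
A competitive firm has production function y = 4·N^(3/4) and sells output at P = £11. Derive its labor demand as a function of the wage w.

N(w) = 1185921/w^(4)

MP_N = (3/4)·4·N^(-1/4) = 3·N^(-1/4).
Setting P·MP_N = w: 33·N^(-1/4) = w.
Solving for N: N^(-1/4) = w/33, so N = (33/w)^(4).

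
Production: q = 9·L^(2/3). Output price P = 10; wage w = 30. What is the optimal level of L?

L* = 8

MP_L = (2/3)·9·L^(-1/3) = 6·L^(-1/3).
Profit maximization for a price taker requires P·MP_L = w: 10·6·L^(-1/3) = 30.
So L^(-1/3) = 0.5, which gives L = 8.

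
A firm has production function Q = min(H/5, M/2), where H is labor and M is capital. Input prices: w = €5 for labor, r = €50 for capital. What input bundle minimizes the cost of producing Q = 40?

H* = 200, M* = 80

With a fixed-proportions technology, the cost-minimizing bundle uses no slack in either input: H/5 = M/2 = Q.
So H = 5·40 = 200 and M = 2·40 = 80.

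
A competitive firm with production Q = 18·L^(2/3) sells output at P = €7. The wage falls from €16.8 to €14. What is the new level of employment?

L* = 216

From P·MP_L = w with MP_L = 12·L^(-1/3), the labor demand is L(w) = (84/w)^(3).
At w = 16.8: L = 125. At w = 14: L = 216.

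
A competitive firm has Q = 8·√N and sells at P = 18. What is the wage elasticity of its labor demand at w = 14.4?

ε = -2

MP_N = (1/2)·8·N^(-1/2), so P·MP_N = w gives 72·N^(-1/2) = w.
Solving, N(w) = (72/w)^(2). This is a constant-elasticity form: N ∝ w^(−2), so ε = −2.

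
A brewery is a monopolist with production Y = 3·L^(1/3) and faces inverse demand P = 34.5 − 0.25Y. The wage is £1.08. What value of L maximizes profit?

Marginal revenue from the inverse demand is MR = 34.5 − 0.5Y.
The marginal product is MP_L = L^(-2/3).
A monopolist hires until marginal revenue product equals the wage: MR·MP_L = w.
At L, Y = 3·L^(1/3). Substituting and solving: (34.5 − 1.5·L^(1/3))·L^(-2/3) = 1.08 gives L = 125.

L* = 125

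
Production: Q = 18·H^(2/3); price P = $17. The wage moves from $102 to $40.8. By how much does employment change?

ΔH = 117

From P·MP_H = w with MP_H = 12·H^(-1/3), the labor demand is H(w) = (204/w)^(3).
At w = 102: H = 8. At w = 40.8: H = 125.
ΔH = 125 − 8 = 117.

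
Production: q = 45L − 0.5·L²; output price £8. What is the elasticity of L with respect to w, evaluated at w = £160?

ε = -0.8

From P·MP_L = w with MP_L = 45 − L, labor demand is L(w) = 45 − w/8.
dL/dw = −1/(8) = -0.125.
At w = 160, L = 25, so ε = (dL/dw)·(w/L) = (-0.125)·(160/25) = -0.8.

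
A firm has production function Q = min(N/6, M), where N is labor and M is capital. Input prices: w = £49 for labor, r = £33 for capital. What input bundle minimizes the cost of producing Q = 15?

With a fixed-proportions technology, the cost-minimizing bundle uses no slack in either input: N/6 = M = Q.
So N = 6·15 = 90 and M = 15.

N* = 90, M* = 15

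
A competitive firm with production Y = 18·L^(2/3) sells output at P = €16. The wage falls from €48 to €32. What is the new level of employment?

From P·MP_L = w with MP_L = 12·L^(-1/3), the labor demand is L(w) = (192/w)^(3).
At w = 48: L = 64. At w = 32: L = 216.

L* = 216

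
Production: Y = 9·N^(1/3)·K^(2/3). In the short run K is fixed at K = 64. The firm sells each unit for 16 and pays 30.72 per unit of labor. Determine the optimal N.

With K = 64, MP_N = (1/3)·9·N^(-2/3)·64^(2/3) = 48·N^(-2/3).
Profit maximization for a price taker requires P·MP_N = w: 16·48·N^(-2/3) = 30.72.
So N^(-2/3) = 0.04, which gives N = 125.

N* = 125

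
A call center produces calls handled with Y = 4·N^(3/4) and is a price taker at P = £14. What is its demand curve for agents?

N(w) = 3111696/w^(4)

MP_N = (3/4)·4·N^(-1/4) = 3·N^(-1/4).
Setting P·MP_N = w: 42·N^(-1/4) = w.
Solving for N: N^(-1/4) = w/42, so N = (42/w)^(4).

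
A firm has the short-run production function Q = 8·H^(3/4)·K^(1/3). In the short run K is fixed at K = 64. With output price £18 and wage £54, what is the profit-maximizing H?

With K = 64, MP_H = (3/4)·8·H^(-1/4)·64^(1/3) = 24·H^(-1/4).
Profit maximization for a price taker requires P·MP_H = w: 18·24·H^(-1/4) = 54.
So H^(-1/4) = 0.125, which gives H = 4096.

H* = 4096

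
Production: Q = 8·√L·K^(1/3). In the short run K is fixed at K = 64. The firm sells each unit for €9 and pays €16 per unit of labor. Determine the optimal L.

L* = 81

With K = 64, MP_L = (1/2)·8·L^(-1/2)·64^(1/3) = 16·L^(-1/2).
Profit maximization for a price taker requires P·MP_L = w: 9·16·L^(-1/2) = 16.
So L^(-1/2) = 1/9, which gives L = 81.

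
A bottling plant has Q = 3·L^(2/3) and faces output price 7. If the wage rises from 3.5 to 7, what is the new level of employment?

From P·MP_L = w with MP_L = 2·L^(-1/3), the labor demand is L(w) = (14/w)^(3).
At w = 3.5: L = 64. At w = 7: L = 8.

L* = 8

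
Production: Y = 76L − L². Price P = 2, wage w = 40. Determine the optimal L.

L* = 28

The marginal product of L is MP_L = 76 − 2L.
A price-taking firm hires until the value of the marginal product equals the wage: P·MP_L = w, so 2·(76 − 2L) = 40.
Then 76 − 2L = 20, giving L = 28.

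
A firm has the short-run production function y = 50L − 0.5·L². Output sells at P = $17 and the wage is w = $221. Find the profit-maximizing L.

L* = 37

The marginal product of L is MP_L = 50 − L.
A price-taking firm hires until the value of the marginal product equals the wage: P·MP_L = w, so 17·(50 − L) = 221.
Then 50 − L = 13, giving L = 37.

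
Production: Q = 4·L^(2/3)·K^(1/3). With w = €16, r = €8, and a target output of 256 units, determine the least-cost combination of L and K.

Cost minimization requires the marginal rate of technical substitution to equal the input-price ratio: MP_L/MP_K = w/r.
Here MP_L/MP_K = (2/3)·(K/L)/(1/3) = 2·(K/L). Setting this equal to 16/8 = 2 gives K = L.
Substituting into Q = 256: 4·L^(2/3)·(L)^(1/3) = 256.
Solving, L = 64 and K = 64.

L* = 64, K* = 64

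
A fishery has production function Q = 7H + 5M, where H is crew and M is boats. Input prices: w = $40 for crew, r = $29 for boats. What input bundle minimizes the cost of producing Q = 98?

H* = 14, M* = 0

The inputs are perfect substitutes, so the firm uses whichever has the lower cost per unit of output.
Cost per unit of output via H is w/7 = 40/7; via M it is r/5 = 5.8. H is cheaper.
Producing Q = 98 with H alone: H = 14, M = 0.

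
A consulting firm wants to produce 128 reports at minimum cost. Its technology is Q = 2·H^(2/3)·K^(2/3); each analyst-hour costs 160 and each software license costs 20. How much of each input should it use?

Cost minimization requires the marginal rate of technical substitution to equal the input-price ratio: MP_H/MP_K = w/r.
Here MP_H/MP_K = (2/3)·(K/H)/(2/3) = (K/H). Setting this equal to 160/20 = 8 gives K = 8H.
Substituting into Q = 128: 2·H^(2/3)·(8H)^(2/3) = 128.
Solving, H = 8 and K = 64.

H* = 8, K* = 64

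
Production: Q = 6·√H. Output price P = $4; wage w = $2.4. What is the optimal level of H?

MP_H = (1/2)·6·H^(-1/2) = 3·H^(-1/2).
Profit maximization for a price taker requires P·MP_H = w: 4·3·H^(-1/2) = 2.4.
So H^(-1/2) = 0.2, which gives H = 25.

H* = 25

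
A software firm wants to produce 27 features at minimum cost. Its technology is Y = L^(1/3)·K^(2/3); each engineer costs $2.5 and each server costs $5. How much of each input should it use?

Cost minimization requires the marginal rate of technical substitution to equal the input-price ratio: MP_L/MP_K = w/r.
Here MP_L/MP_K = (1/3)·(K/L)/(2/3) = 0.5·(K/L). Setting this equal to 2.5/5 = 0.5 gives K = L.
Substituting into Y = 27: L^(1/3)·(L)^(2/3) = 27.
Solving, L = 27 and K = 27.

L* = 27, K* = 27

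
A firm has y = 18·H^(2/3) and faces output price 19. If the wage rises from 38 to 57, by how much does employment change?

ΔH = -152

From P·MP_H = w with MP_H = 12·H^(-1/3), the labor demand is H(w) = (228/w)^(3).
At w = 38: H = 216. At w = 57: H = 64.
ΔH = 64 − 216 = -152.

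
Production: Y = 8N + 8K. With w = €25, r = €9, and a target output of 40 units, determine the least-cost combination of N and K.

N* = 0, K* = 5

The inputs are perfect substitutes, so the firm uses whichever has the lower cost per unit of output.
Cost per unit of output via N is w/8 = 3.125; via K it is r/8 = 1.125. K is cheaper.
Producing Y = 40 with K alone: N = 0, K = 5.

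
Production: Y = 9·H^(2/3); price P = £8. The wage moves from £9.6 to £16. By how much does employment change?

ΔH = -98

From P·MP_H = w with MP_H = 6·H^(-1/3), the labor demand is H(w) = (48/w)^(3).
At w = 9.6: H = 125. At w = 16: H = 27.
ΔH = 27 − 125 = -98.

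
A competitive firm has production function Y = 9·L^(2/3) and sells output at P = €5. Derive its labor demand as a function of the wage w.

MP_L = (2/3)·9·L^(-1/3) = 6·L^(-1/3).
Setting P·MP_L = w: 30·L^(-1/3) = w.
Solving for L: L^(-1/3) = w/30, so L = (30/w)^(3).

L(w) = 27000/w³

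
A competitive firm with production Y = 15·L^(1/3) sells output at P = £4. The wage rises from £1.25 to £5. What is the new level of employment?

From P·MP_L = w with MP_L = 5·L^(-2/3), the labor demand is L(w) = (20/w)^(3/2).
At w = 1.25: L = 64. At w = 5: L = 8.

L* = 8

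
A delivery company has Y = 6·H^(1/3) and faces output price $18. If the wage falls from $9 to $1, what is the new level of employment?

H* = 216

From P·MP_H = w with MP_H = 2·H^(-2/3), the labor demand is H(w) = (36/w)^(3/2).
At w = 9: H = 8. At w = 1: H = 216.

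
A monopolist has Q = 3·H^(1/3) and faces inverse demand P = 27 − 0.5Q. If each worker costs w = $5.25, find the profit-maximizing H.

H* = 8

Marginal revenue from the inverse demand is MR = 27 − Q.
The marginal product is MP_H = H^(-2/3).
A monopolist hires until marginal revenue product equals the wage: MR·MP_H = w.
At H, Q = 3·H^(1/3). Substituting and solving: (27 − 3·H^(1/3))·H^(-2/3) = 5.25 gives H = 8.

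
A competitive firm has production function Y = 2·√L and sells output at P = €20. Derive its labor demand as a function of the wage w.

MP_L = (1/2)·2·L^(-1/2) = L^(-1/2).
Setting P·MP_L = w: 20·L^(-1/2) = w.
Solving for L: L^(-1/2) = w/20, so L = (20/w)^(2).

L(w) = 400/w²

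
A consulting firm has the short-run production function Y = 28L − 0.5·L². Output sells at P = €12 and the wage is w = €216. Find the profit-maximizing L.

L* = 10

The marginal product of L is MP_L = 28 − L.
A price-taking firm hires until the value of the marginal product equals the wage: P·MP_L = w, so 12·(28 − L) = 216.
Then 28 − L = 18, giving L = 10.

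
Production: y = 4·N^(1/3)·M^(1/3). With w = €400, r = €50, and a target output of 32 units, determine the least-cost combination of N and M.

Cost minimization requires the marginal rate of technical substitution to equal the input-price ratio: MP_N/MP_M = w/r.
Here MP_N/MP_M = (1/3)·(M/N)/(1/3) = (M/N). Setting this equal to 400/50 = 8 gives M = 8N.
Substituting into y = 32: 4·N^(1/3)·(8N)^(1/3) = 32.
Solving, N = 8 and M = 64.

N* = 8, M* = 64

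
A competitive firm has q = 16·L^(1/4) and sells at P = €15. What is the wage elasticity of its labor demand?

MP_L = (1/4)·16·L^(-3/4), so P·MP_L = w gives 60·L^(-3/4) = w.
Solving, L(w) = (60/w)^(4/3). This is a constant-elasticity form: L ∝ w^(−4/3), so ε = −4/3.

ε = -4/3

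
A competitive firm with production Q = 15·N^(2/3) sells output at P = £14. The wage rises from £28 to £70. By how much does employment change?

ΔN = -117

From P·MP_N = w with MP_N = 10·N^(-1/3), the labor demand is N(w) = (140/w)^(3).
At w = 28: N = 125. At w = 70: N = 8.
ΔN = 8 − 125 = -117.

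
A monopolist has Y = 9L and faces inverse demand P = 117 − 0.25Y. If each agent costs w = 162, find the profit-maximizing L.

Marginal revenue from the inverse demand is MR = 117 − 0.5Y.
The marginal product is MP_L = 9.
A monopolist hires until marginal revenue product equals the wage: MR·MP_L = w.
(117 − 4.5L)·9 = 162, so L = 22.

L* = 22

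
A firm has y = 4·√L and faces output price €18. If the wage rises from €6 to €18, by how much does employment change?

ΔL = -32

From P·MP_L = w with MP_L = 2·L^(-1/2), the labor demand is L(w) = (36/w)^(2).
At w = 6: L = 36. At w = 18: L = 4.
ΔL = 4 − 36 = -32.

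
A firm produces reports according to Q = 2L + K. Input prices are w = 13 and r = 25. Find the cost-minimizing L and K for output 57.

The inputs are perfect substitutes, so the firm uses whichever has the lower cost per unit of output.
Cost per unit of output via L is 6.5; via K it is 25. L is cheaper.
Producing Q = 57 with L alone: L = 28.5, K = 0.

L* = 28.5, K* = 0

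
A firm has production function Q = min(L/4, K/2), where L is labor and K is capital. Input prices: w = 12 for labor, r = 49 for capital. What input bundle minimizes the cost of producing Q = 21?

With a fixed-proportions technology, the cost-minimizing bundle uses no slack in either input: L/4 = K/2 = Q.
So L = 4·21 = 84 and K = 2·21 = 42.

L* = 84, K* = 42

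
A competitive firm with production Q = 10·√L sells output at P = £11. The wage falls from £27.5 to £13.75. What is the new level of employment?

From P·MP_L = w with MP_L = 5·L^(-1/2), the labor demand is L(w) = (55/w)^(2).
At w = 27.5: L = 4. At w = 13.75: L = 16.

L* = 16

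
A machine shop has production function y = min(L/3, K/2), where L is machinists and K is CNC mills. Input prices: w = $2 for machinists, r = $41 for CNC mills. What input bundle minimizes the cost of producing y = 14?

L* = 42, K* = 28

With a fixed-proportions technology, the cost-minimizing bundle uses no slack in either input: L/3 = K/2 = y.
So L = 3·14 = 42 and K = 2·14 = 28.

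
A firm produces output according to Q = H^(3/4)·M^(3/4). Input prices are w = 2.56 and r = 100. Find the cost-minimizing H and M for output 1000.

H* = 625, M* = 16

Cost minimization requires the marginal rate of technical substitution to equal the input-price ratio: MP_H/MP_M = w/r.
Here MP_H/MP_M = (3/4)·(M/H)/(3/4) = (M/H). Setting this equal to 2.56/100 = 0.0256 gives M = 0.0256H.
Substituting into Q = 1000: H^(3/4)·(0.0256H)^(3/4) = 1000.
Solving, H = 625 and M = 16.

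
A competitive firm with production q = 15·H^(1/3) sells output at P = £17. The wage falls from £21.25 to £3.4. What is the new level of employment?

H* = 125

From P·MP_H = w with MP_H = 5·H^(-2/3), the labor demand is H(w) = (85/w)^(3/2).
At w = 21.25: H = 8. At w = 3.4: H = 125.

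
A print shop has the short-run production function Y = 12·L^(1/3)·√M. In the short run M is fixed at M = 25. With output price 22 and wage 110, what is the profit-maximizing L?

L* = 8

With M = 25, MP_L = (1/3)·12·L^(-2/3)·25^(1/2) = 20·L^(-2/3).
Profit maximization for a price taker requires P·MP_L = w: 22·20·L^(-2/3) = 110.
So L^(-2/3) = 0.25, which gives L = 8.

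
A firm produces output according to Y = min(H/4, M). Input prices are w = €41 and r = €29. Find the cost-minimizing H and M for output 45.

With a fixed-proportions technology, the cost-minimizing bundle uses no slack in either input: H/4 = M = Y.
So H = 4·45 = 180 and M = 45.

H* = 180, M* = 45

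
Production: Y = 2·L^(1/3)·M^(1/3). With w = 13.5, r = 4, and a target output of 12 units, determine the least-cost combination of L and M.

L* = 8, M* = 27

Cost minimization requires the marginal rate of technical substitution to equal the input-price ratio: MP_L/MP_M = w/r.
Here MP_L/MP_M = (1/3)·(M/L)/(1/3) = (M/L). Setting this equal to 13.5/4 = 3.375 gives M = 3.375L.
Substituting into Y = 12: 2·L^(1/3)·(3.375L)^(1/3) = 12.
Solving, L = 8 and M = 27.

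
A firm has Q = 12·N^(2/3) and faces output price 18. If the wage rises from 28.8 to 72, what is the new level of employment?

N* = 8

From P·MP_N = w with MP_N = 8·N^(-1/3), the labor demand is N(w) = (144/w)^(3).
At w = 28.8: N = 125. At w = 72: N = 8.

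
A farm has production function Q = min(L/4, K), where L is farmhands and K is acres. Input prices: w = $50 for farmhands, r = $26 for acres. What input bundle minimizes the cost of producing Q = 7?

With a fixed-proportions technology, the cost-minimizing bundle uses no slack in either input: L/4 = K = Q.
So L = 4·7 = 28 and K = 7.

L* = 28, K* = 7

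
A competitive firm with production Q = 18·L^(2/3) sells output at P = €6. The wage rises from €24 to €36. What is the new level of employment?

L* = 8

From P·MP_L = w with MP_L = 12·L^(-1/3), the labor demand is L(w) = (72/w)^(3).
At w = 24: L = 27. At w = 36: L = 8.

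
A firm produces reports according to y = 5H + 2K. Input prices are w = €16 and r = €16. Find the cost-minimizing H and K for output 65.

H* = 13, K* = 0

The inputs are perfect substitutes, so the firm uses whichever has the lower cost per unit of output.
Cost per unit of output via H is w/5 = 3.2; via K it is r/2 = 8. H is cheaper.
Producing y = 65 with H alone: H = 13, K = 0.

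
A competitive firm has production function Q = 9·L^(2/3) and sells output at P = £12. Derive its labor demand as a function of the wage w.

L(w) = 373248/w³

MP_L = (2/3)·9·L^(-1/3) = 6·L^(-1/3).
Setting P·MP_L = w: 72·L^(-1/3) = w.
Solving for L: L^(-1/3) = w/72, so L = (72/w)^(3).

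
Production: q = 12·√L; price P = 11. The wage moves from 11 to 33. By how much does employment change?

ΔL = -32

From P·MP_L = w with MP_L = 6·L^(-1/2), the labor demand is L(w) = (66/w)^(2).
At w = 11: L = 36. At w = 33: L = 4.
ΔL = 4 − 36 = -32.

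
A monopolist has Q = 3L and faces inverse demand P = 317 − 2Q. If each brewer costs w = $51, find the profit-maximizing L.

Marginal revenue from the inverse demand is MR = 317 − 4Q.
The marginal product is MP_L = 3.
A monopolist hires until marginal revenue product equals the wage: MR·MP_L = w.
(317 − 12L)·3 = 51, so L = 25.

L* = 25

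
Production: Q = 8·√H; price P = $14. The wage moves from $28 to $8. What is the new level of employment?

H* = 49

From P·MP_H = w with MP_H = 4·H^(-1/2), the labor demand is H(w) = (56/w)^(2).
At w = 28: H = 4. At w = 8: H = 49.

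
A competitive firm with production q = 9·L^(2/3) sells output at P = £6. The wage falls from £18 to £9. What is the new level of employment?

L* = 64

From P·MP_L = w with MP_L = 6·L^(-1/3), the labor demand is L(w) = (36/w)^(3).
At w = 18: L = 8. At w = 9: L = 64.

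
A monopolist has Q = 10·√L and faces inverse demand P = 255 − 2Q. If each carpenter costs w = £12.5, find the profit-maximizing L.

L* = 36

Marginal revenue from the inverse demand is MR = 255 − 4Q.
The marginal product is MP_L = 5·L^(-1/2).
A monopolist hires until marginal revenue product equals the wage: MR·MP_L = w.
At L, Q = 10·√L. Substituting and solving: (255 − 40·√L)·5·L^(-1/2) = 12.5 gives L = 36.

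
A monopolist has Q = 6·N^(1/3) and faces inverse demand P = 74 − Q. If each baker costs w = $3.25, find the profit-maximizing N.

N* = 64

Marginal revenue from the inverse demand is MR = 74 − 2Q.
The marginal product is MP_N = 2·N^(-2/3).
A monopolist hires until marginal revenue product equals the wage: MR·MP_N = w.
At N, Q = 6·N^(1/3). Substituting and solving: (74 − 12·N^(1/3))·2·N^(-2/3) = 3.25 gives N = 64.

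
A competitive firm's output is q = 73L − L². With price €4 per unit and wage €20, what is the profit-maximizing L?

The marginal product of L is MP_L = 73 − 2L.
A price-taking firm hires until the value of the marginal product equals the wage: P·MP_L = w, so 4·(73 − 2L) = 20.
Then 73 − 2L = 5, giving L = 34.

L* = 34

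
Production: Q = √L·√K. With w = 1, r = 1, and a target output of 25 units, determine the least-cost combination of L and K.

L* = 25, K* = 25

Cost minimization requires the marginal rate of technical substitution to equal the input-price ratio: MP_L/MP_K = w/r.
Here MP_L/MP_K = (1/2)·(K/L)/(1/2) = (K/L). Setting this equal to 1/1 = 1 gives K = L.
Substituting into Q = 25: L^(1/2)·(L)^(1/2) = 25.
Solving, L = 25 and K = 25.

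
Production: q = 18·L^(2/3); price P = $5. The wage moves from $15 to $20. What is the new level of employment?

L* = 27

From P·MP_L = w with MP_L = 12·L^(-1/3), the labor demand is L(w) = (60/w)^(3).
At w = 15: L = 64. At w = 20: L = 27.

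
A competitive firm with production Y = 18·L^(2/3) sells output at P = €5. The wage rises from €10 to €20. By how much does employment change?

From P·MP_L = w with MP_L = 12·L^(-1/3), the labor demand is L(w) = (60/w)^(3).
At w = 10: L = 216. At w = 20: L = 27.
ΔL = 27 − 216 = -189.

ΔL = -189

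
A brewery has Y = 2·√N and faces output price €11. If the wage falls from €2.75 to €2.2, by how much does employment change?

ΔN = 9

From P·MP_N = w with MP_N = N^(-1/2), the labor demand is N(w) = (11/w)^(2).
At w = 2.75: N = 16. At w = 2.2: N = 25.
ΔN = 25 − 16 = 9.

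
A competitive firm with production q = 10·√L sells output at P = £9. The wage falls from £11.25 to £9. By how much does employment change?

ΔL = 9

From P·MP_L = w with MP_L = 5·L^(-1/2), the labor demand is L(w) = (45/w)^(2).
At w = 11.25: L = 16. At w = 9: L = 25.
ΔL = 25 − 16 = 9.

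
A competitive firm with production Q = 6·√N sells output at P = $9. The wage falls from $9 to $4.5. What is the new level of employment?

From P·MP_N = w with MP_N = 3·N^(-1/2), the labor demand is N(w) = (27/w)^(2).
At w = 9: N = 9. At w = 4.5: N = 36.

N* = 36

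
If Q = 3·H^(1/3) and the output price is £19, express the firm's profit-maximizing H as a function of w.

MP_H = (1/3)·3·H^(-2/3) = H^(-2/3).
Setting P·MP_H = w: 19·H^(-2/3) = w.
Solving for H: H^(-2/3) = w/19, so H = (19/w)^(3/2).

H(w) = (19/w)^(3/2)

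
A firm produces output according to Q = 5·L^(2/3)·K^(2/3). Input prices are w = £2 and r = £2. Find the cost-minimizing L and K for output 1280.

L* = 64, K* = 64

Cost minimization requires the marginal rate of technical substitution to equal the input-price ratio: MP_L/MP_K = w/r.
Here MP_L/MP_K = (2/3)·(K/L)/(2/3) = (K/L). Setting this equal to 2/2 = 1 gives K = L.
Substituting into Q = 1280: 5·L^(2/3)·(L)^(2/3) = 1280.
Solving, L = 64 and K = 64.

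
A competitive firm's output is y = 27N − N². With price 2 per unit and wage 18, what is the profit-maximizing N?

The marginal product of N is MP_N = 27 − 2N.
A price-taking firm hires until the value of the marginal product equals the wage: P·MP_N = w, so 2·(27 − 2N) = 18.
Then 27 − 2N = 9, giving N = 9.

N* = 9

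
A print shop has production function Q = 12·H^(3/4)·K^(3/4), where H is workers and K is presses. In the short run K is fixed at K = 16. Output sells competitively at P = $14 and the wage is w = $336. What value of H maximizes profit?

With K = 16, MP_H = (3/4)·12·H^(-1/4)·16^(3/4) = 72·H^(-1/4).
Profit maximization for a price taker requires P·MP_H = w: 14·72·H^(-1/4) = 336.
So H^(-1/4) = 1/3, which gives H = 81.

H* = 81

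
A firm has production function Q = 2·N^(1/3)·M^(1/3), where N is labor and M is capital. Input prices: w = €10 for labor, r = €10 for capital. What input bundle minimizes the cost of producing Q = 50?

N* = 125, M* = 125

Cost minimization requires the marginal rate of technical substitution to equal the input-price ratio: MP_N/MP_M = w/r.
Here MP_N/MP_M = (1/3)·(M/N)/(1/3) = (M/N). Setting this equal to 10/10 = 1 gives M = N.
Substituting into Q = 50: 2·N^(1/3)·(N)^(1/3) = 50.
Solving, N = 125 and M = 125.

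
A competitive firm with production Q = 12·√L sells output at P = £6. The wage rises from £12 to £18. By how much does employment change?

ΔL = -5

From P·MP_L = w with MP_L = 6·L^(-1/2), the labor demand is L(w) = (36/w)^(2).
At w = 12: L = 9. At w = 18: L = 4.
ΔL = 4 − 9 = -5.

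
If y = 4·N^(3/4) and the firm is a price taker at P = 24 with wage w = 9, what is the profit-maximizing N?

N* = 4096

MP_N = (3/4)·4·N^(-1/4) = 3·N^(-1/4).
Profit maximization for a price taker requires P·MP_N = w: 24·3·N^(-1/4) = 9.
So N^(-1/4) = 0.125, which gives N = 4096.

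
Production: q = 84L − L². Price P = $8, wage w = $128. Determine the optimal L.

L* = 34

The marginal product of L is MP_L = 84 − 2L.
A price-taking firm hires until the value of the marginal product equals the wage: P·MP_L = w, so 8·(84 − 2L) = 128.
Then 84 − 2L = 16, giving L = 34.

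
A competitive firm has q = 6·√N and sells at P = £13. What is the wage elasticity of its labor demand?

MP_N = (1/2)·6·N^(-1/2), so P·MP_N = w gives 39·N^(-1/2) = w.
Solving, N(w) = (39/w)^(2). This is a constant-elasticity form: N ∝ w^(−2), so ε = −2.

ε = -2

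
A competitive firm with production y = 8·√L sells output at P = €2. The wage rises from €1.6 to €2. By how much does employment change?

ΔL = -9

From P·MP_L = w with MP_L = 4·L^(-1/2), the labor demand is L(w) = (8/w)^(2).
At w = 1.6: L = 25. At w = 2: L = 16.
ΔL = 16 − 25 = -9.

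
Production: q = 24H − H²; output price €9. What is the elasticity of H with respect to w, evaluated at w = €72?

From P·MP_H = w with MP_H = 24 − 2H, labor demand is H(w) = (24 − w/9)/2.
dH/dw = −1/(18) = -1/18.
At w = 72, H = 8, so ε = (dH/dw)·(w/H) = (-1/18)·(72/8) = -0.5.

ε = -0.5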